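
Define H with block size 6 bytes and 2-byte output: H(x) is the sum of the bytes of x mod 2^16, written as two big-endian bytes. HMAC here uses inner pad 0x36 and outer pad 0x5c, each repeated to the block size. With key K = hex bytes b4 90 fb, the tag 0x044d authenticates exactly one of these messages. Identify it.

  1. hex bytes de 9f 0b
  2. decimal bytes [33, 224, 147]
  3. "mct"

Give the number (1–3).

Key hex bytes b4 90 fb is 3 bytes ≤ B = 6; zero-pad to 6 bytes: K' = b4 90 fb 00 00 00.
K' ⊕ ipad = 82 a6 cd 36 36 36; K' ⊕ opad = e8 cc a7 5c 5c 5c.
m1: inner = H(82 a6 cd 36 36 36 de 9f 0b) = 04 1f; tag = H(e8 cc a7 5c 5c 5c 04 1f) = 0392
m2: inner = H(82 a6 cd 36 36 36 21 e0 93) = 04 2b; tag = H(e8 cc a7 5c 5c 5c 04 2b) = 039e
m3: inner = H(82 a6 cd 36 36 36 6d 63 74) = 03 db; tag = H(e8 cc a7 5c 5c 5c 03 db) = 044d ← matches

3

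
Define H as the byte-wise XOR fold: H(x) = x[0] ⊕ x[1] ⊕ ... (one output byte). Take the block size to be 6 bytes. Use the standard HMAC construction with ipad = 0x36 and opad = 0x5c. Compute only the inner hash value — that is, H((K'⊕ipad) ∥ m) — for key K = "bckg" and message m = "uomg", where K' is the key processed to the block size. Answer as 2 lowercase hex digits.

1d

Key "bckg" = 62 63 6b 67 is 4 bytes ≤ B = 6; zero-pad to 6 bytes: K' = 62 63 6b 67 00 00.
K' ⊕ ipad = 54 55 5d 51 36 36.
Inner input = 54 55 5d 51 36 36 ∥ 75 6f 6d 67.
Inner hash: XOR 54⊕55⊕5d⊕51⊕36⊕36⊕75⊕6f⊕6d⊕67 = 1d.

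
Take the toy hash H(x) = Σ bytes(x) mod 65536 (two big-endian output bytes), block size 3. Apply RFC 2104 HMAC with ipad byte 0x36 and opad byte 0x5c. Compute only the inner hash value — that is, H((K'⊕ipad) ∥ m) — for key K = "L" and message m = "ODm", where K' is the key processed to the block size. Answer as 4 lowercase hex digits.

Key "L" = 4c is 1 byte ≤ B = 3; zero-pad to 3 bytes: K' = 4c 00 00.
K' ⊕ ipad = 7a 36 36.
Inner input = 7a 36 36 ∥ 4f 44 6d.
Inner hash: sum = 122+54+54+79+68+109 = 486 → 01 e6.

01e6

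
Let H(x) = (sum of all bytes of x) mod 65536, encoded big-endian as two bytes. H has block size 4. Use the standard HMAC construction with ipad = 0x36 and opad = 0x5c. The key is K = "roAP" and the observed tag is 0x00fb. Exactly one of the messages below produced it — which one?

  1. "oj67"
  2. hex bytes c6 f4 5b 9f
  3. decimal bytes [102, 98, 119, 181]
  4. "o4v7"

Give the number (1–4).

3

Key "roAP" = 72 6f 41 50 is exactly B = 4 bytes: K' = 72 6f 41 50.
K' ⊕ ipad = 44 59 77 66; K' ⊕ opad = 2e 33 1d 0c.
m1: inner = H(44 59 77 66 6f 6a 36 37) = 02 c0; tag = H(2e 33 1d 0c 02 c0) = 014c
m2: inner = H(44 59 77 66 c6 f4 5b 9f) = 04 2e; tag = H(2e 33 1d 0c 04 2e) = 00bc
m3: inner = H(44 59 77 66 66 62 77 b5) = 03 6e; tag = H(2e 33 1d 0c 03 6e) = 00fb ← matches
m4: inner = H(44 59 77 66 6f 34 76 37) = 02 ca; tag = H(2e 33 1d 0c 02 ca) = 0156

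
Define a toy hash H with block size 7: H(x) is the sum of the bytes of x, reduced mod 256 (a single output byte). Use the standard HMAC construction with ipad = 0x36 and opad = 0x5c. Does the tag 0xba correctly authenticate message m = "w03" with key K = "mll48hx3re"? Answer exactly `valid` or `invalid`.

valid

Key "mll48hx3re" = 6d 6c 6c 34 38 68 78 33 72 65 is 10 bytes > B = 7, so hash it first: H(key) = 9b, then zero-pad to 7 bytes: K' = 9b 00 00 00 00 00 00.
K' ⊕ ipad = ad 36 36 36 36 36 36; K' ⊕ opad = c7 5c 5c 5c 5c 5c 5c.
Inner hash: sum = 173+54+54+54+54+54+54+119+48+51 = 715; mod 256 = 203 → cb.
Outer hash (recomputed tag): sum = 199+92+92+92+92+92+92+203 = 954; mod 256 = 186 → ba.
Recomputed tag = ba; claimed = ba → match.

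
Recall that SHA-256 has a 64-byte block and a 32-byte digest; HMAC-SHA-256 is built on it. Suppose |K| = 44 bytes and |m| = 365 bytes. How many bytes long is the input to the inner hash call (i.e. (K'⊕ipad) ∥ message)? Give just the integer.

429

Key is 44 ≤ 64 bytes, zero-padded: |K'| = 64.
Inner input = (K'⊕ipad) ∥ m → 64 + 365 = 429 bytes.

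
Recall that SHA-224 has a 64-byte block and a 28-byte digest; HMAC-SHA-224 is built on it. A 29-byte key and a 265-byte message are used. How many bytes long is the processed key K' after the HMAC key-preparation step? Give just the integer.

Key is 29 ≤ 64 bytes, zero-padded: |K'| = 64.

64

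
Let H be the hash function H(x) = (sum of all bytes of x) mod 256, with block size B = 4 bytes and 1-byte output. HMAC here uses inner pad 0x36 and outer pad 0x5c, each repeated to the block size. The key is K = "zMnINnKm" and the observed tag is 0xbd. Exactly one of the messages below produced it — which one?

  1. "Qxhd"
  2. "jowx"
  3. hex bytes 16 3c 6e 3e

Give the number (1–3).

Key "zMnINnKm" = 7a 4d 6e 49 4e 6e 4b 6d is 8 bytes > B = 4, so hash it first: H(key) = f2, then zero-pad to 4 bytes: K' = f2 00 00 00.
K' ⊕ ipad = c4 36 36 36; K' ⊕ opad = ae 5c 5c 5c.
m1: inner = H(c4 36 36 36 51 78 68 64) = fb; tag = H(ae 5c 5c 5c fb) = bd ← matches
m2: inner = H(c4 36 36 36 6a 6f 77 78) = 2e; tag = H(ae 5c 5c 5c 2e) = f0
m3: inner = H(c4 36 36 36 16 3c 6e 3e) = 64; tag = H(ae 5c 5c 5c 64) = 26

1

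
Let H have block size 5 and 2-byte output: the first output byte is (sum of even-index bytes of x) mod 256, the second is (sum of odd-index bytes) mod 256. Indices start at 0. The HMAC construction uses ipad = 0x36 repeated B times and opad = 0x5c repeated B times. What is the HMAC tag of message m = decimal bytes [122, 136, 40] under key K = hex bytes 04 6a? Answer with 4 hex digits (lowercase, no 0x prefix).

44b8

Key hex bytes 04 6a is 2 bytes ≤ B = 5; zero-pad to 5 bytes: K' = 04 6a 00 00 00.
K' ⊕ ipad = 32 5c 36 36 36.  K' ⊕ opad = 58 36 5c 5c 5c.
Inner input = (K'⊕ipad) ∥ m = 32 5c 36 36 36 ∥ 7a 88 28.
Inner hash: even-index sum = 294 mod 256 = 38; odd-index sum = 308 mod 256 = 52 → 26 34.
Outer input = (K'⊕opad) ∥ inner = 58 36 5c 5c 5c ∥ 26 34.
Outer hash (tag): even-index sum = 324 mod 256 = 68; odd-index sum = 184 mod 256 = 184 → 44 b8.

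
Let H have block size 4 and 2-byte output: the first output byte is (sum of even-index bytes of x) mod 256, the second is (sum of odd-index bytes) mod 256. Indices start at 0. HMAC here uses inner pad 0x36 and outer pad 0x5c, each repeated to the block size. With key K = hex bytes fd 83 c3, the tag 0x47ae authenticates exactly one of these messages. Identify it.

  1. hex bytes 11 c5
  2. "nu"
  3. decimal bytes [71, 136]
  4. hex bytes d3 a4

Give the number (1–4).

Key hex bytes fd 83 c3 is 3 bytes ≤ B = 4; zero-pad to 4 bytes: K' = fd 83 c3 00.
K' ⊕ ipad = cb b5 f5 36; K' ⊕ opad = a1 df 9f 5c.
m1: inner = H(cb b5 f5 36 11 c5) = d1 b0; tag = H(a1 df 9f 5c d1 b0) = 11eb
m2: inner = H(cb b5 f5 36 6e 75) = 2e 60; tag = H(a1 df 9f 5c 2e 60) = 6e9b
m3: inner = H(cb b5 f5 36 47 88) = 07 73; tag = H(a1 df 9f 5c 07 73) = 47ae ← matches
m4: inner = H(cb b5 f5 36 d3 a4) = 93 8f; tag = H(a1 df 9f 5c 93 8f) = d3ca

3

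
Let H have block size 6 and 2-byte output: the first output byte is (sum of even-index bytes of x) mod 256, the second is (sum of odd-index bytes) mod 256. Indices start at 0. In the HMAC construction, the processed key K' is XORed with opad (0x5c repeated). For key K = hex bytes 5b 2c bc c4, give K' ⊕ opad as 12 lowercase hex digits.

Key hex bytes 5b 2c bc c4 is 4 bytes ≤ B = 6; zero-pad to 6 bytes: K' = 5b 2c bc c4 00 00.
XOR each byte with 0x5c: 5b⊕5c=07, 2c⊕5c=70, bc⊕5c=e0, c4⊕5c=98, 00⊕5c=5c, 00⊕5c=5c.

0770e0985c5c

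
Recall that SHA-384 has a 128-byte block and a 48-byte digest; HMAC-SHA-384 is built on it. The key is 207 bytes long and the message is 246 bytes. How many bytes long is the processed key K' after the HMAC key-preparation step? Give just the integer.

Key is 207 > 128 bytes, so it is hashed to 48 bytes then zero-padded to 128: |K'| = 128.

128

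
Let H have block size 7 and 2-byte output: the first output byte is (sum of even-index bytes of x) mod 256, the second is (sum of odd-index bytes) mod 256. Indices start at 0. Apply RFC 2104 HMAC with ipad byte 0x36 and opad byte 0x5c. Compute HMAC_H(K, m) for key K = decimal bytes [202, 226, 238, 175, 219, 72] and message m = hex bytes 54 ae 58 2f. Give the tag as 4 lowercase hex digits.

c299

Key decimal bytes [202, 226, 238, 175, 219, 72] = ca e2 ee af db 48 is 6 bytes ≤ B = 7; zero-pad to 7 bytes: K' = ca e2 ee af db 48 00.
K' ⊕ ipad = fc d4 d8 99 ed 7e 36.  K' ⊕ opad = 96 be b2 f3 87 14 5c.
Inner input = (K'⊕ipad) ∥ m = fc d4 d8 99 ed 7e 36 ∥ 54 ae 58 2f.
Inner hash: even-index sum = 980 mod 256 = 212; odd-index sum = 663 mod 256 = 151 → d4 97.
Outer input = (K'⊕opad) ∥ inner = 96 be b2 f3 87 14 5c ∥ d4 97.
Outer hash (tag): even-index sum = 706 mod 256 = 194; odd-index sum = 665 mod 256 = 153 → c2 99.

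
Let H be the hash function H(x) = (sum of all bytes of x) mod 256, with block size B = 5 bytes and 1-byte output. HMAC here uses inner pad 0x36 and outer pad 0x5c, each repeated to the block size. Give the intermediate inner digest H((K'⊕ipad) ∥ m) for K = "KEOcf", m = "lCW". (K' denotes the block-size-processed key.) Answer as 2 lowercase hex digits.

14

Key "KEOcf" = 4b 45 4f 63 66 is exactly B = 5 bytes: K' = 4b 45 4f 63 66.
K' ⊕ ipad = 7d 73 79 55 50.
Inner input = 7d 73 79 55 50 ∥ 6c 43 57.
Inner hash: sum = 125+115+121+85+80+108+67+87 = 788; mod 256 = 20 → 14.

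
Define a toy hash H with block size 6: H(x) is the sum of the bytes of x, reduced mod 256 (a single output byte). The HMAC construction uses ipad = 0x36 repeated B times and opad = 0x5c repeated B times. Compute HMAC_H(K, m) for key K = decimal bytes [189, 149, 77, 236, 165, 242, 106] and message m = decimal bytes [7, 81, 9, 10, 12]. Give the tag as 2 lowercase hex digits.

Key decimal bytes [189, 149, 77, 236, 165, 242, 106] = bd 95 4d ec a5 f2 6a is 7 bytes > B = 6, so hash it first: H(key) = 8c, then zero-pad to 6 bytes: K' = 8c 00 00 00 00 00.
K' ⊕ ipad = ba 36 36 36 36 36.  K' ⊕ opad = d0 5c 5c 5c 5c 5c.
Inner input = (K'⊕ipad) ∥ m = ba 36 36 36 36 36 ∥ 07 51 09 0a 0c.
Inner hash: sum = 186+54+54+54+54+54+7+81+9+10+12 = 575; mod 256 = 63 → 3f.
Outer input = (K'⊕opad) ∥ inner = d0 5c 5c 5c 5c 5c ∥ 3f.
Outer hash (tag): sum = 208+92+92+92+92+92+63 = 731; mod 256 = 219 → db.

db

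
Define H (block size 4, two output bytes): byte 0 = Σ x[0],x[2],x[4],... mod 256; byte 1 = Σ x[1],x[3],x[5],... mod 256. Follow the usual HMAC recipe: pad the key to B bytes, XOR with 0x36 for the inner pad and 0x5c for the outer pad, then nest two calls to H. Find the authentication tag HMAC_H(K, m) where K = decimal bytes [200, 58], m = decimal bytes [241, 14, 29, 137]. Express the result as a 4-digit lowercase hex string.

329b

Key decimal bytes [200, 58] = c8 3a is 2 bytes ≤ B = 4; zero-pad to 4 bytes: K' = c8 3a 00 00.
K' ⊕ ipad = fe 0c 36 36.  K' ⊕ opad = 94 66 5c 5c.
Inner input = (K'⊕ipad) ∥ m = fe 0c 36 36 ∥ f1 0e 1d 89.
Inner hash: even-index sum = 578 mod 256 = 66; odd-index sum = 217 mod 256 = 217 → 42 d9.
Outer input = (K'⊕opad) ∥ inner = 94 66 5c 5c ∥ 42 d9.
Outer hash (tag): even-index sum = 306 mod 256 = 50; odd-index sum = 411 mod 256 = 155 → 32 9b.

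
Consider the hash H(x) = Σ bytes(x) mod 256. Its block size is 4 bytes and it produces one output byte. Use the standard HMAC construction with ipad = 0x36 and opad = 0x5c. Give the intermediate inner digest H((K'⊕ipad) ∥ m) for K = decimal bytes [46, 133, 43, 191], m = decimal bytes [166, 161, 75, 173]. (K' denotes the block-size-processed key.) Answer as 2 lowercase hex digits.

Key decimal bytes [46, 133, 43, 191] = 2e 85 2b bf is exactly B = 4 bytes: K' = 2e 85 2b bf.
K' ⊕ ipad = 18 b3 1d 89.
Inner input = 18 b3 1d 89 ∥ a6 a1 4b ad.
Inner hash: sum = 24+179+29+137+166+161+75+173 = 944; mod 256 = 176 → b0.

b0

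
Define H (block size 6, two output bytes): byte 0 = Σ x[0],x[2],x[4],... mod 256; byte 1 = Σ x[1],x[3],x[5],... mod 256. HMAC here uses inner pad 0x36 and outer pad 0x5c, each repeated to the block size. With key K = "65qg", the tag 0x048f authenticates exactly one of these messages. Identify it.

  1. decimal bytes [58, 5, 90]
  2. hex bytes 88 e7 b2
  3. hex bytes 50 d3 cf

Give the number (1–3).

1

Key "65qg" = 36 35 71 67 is 4 bytes ≤ B = 6; zero-pad to 6 bytes: K' = 36 35 71 67 00 00.
K' ⊕ ipad = 00 03 47 51 36 36; K' ⊕ opad = 6a 69 2d 3b 5c 5c.
m1: inner = H(00 03 47 51 36 36 3a 05 5a) = 11 8f; tag = H(6a 69 2d 3b 5c 5c 11 8f) = 048f ← matches
m2: inner = H(00 03 47 51 36 36 88 e7 b2) = b7 71; tag = H(6a 69 2d 3b 5c 5c b7 71) = aa71
m3: inner = H(00 03 47 51 36 36 50 d3 cf) = 9c 5d; tag = H(6a 69 2d 3b 5c 5c 9c 5d) = 8f5d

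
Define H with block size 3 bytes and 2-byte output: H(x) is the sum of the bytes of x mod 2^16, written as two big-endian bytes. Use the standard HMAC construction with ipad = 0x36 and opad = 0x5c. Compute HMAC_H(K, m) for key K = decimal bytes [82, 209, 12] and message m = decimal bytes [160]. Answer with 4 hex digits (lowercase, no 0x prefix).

0112

Key decimal bytes [82, 209, 12] = 52 d1 0c is exactly B = 3 bytes: K' = 52 d1 0c.
K' ⊕ ipad = 64 e7 3a.  K' ⊕ opad = 0e 8d 50.
Inner input = (K'⊕ipad) ∥ m = 64 e7 3a ∥ a0.
Inner hash: sum = 100+231+58+160 = 549 → 02 25.
Outer input = (K'⊕opad) ∥ inner = 0e 8d 50 ∥ 02 25.
Outer hash (tag): sum = 14+141+80+2+37 = 274 → 01 12.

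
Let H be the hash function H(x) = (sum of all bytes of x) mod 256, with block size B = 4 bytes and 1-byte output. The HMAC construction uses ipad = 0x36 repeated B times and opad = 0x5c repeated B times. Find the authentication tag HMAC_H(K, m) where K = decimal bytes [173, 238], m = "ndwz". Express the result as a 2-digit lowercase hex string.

fd

Key decimal bytes [173, 238] = ad ee is 2 bytes ≤ B = 4; zero-pad to 4 bytes: K' = ad ee 00 00.
K' ⊕ ipad = 9b d8 36 36.  K' ⊕ opad = f1 b2 5c 5c.
Inner input = (K'⊕ipad) ∥ m = 9b d8 36 36 ∥ 6e 64 77 7a.
Inner hash: sum = 155+216+54+54+110+100+119+122 = 930; mod 256 = 162 → a2.
Outer input = (K'⊕opad) ∥ inner = f1 b2 5c 5c ∥ a2.
Outer hash (tag): sum = 241+178+92+92+162 = 765; mod 256 = 253 → fd.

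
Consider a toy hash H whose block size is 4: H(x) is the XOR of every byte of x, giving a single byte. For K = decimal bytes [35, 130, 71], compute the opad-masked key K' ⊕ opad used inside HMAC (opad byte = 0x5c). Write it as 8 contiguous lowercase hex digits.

Key decimal bytes [35, 130, 71] = 23 82 47 is 3 bytes ≤ B = 4; zero-pad to 4 bytes: K' = 23 82 47 00.
XOR each byte with 0x5c: 23⊕5c=7f, 82⊕5c=de, 47⊕5c=1b, 00⊕5c=5c.

7fde1b5c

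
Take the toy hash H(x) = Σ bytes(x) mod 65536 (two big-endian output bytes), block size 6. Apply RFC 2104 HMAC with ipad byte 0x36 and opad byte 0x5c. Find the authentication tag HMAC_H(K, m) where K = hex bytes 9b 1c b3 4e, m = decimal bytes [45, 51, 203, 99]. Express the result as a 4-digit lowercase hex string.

Key hex bytes 9b 1c b3 4e is 4 bytes ≤ B = 6; zero-pad to 6 bytes: K' = 9b 1c b3 4e 00 00.
K' ⊕ ipad = ad 2a 85 78 36 36.  K' ⊕ opad = c7 40 ef 12 5c 5c.
Inner input = (K'⊕ipad) ∥ m = ad 2a 85 78 36 36 ∥ 2d 33 cb 63.
Inner hash: sum = 173+42+133+120+54+54+45+51+203+99 = 974 → 03 ce.
Outer input = (K'⊕opad) ∥ inner = c7 40 ef 12 5c 5c ∥ 03 ce.
Outer hash (tag): sum = 199+64+239+18+92+92+3+206 = 913 → 03 91.

0391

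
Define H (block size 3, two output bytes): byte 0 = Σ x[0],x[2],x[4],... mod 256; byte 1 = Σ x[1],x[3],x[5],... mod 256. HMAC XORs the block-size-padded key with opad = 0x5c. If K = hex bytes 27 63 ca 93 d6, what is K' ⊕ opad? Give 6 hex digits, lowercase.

Key hex bytes 27 63 ca 93 d6 is 5 bytes > B = 3, so hash it first: H(key) = c7 f6, then zero-pad to 3 bytes: K' = c7 f6 00.
XOR each byte with 0x5c: c7⊕5c=9b, f6⊕5c=aa, 00⊕5c=5c.

9baa5c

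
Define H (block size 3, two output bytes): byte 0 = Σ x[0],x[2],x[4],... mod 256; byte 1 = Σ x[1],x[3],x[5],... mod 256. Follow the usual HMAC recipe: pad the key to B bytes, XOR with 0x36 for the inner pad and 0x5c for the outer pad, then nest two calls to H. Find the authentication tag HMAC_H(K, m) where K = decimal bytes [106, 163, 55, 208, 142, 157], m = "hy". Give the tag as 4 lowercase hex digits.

5d14

Key decimal bytes [106, 163, 55, 208, 142, 157] = 6a a3 37 d0 8e 9d is 6 bytes > B = 3, so hash it first: H(key) = 2f 10, then zero-pad to 3 bytes: K' = 2f 10 00.
K' ⊕ ipad = 19 26 36.  K' ⊕ opad = 73 4c 5c.
Inner input = (K'⊕ipad) ∥ m = 19 26 36 ∥ 68 79.
Inner hash: even-index sum = 200 mod 256 = 200; odd-index sum = 142 mod 256 = 142 → c8 8e.
Outer input = (K'⊕opad) ∥ inner = 73 4c 5c ∥ c8 8e.
Outer hash (tag): even-index sum = 349 mod 256 = 93; odd-index sum = 276 mod 256 = 20 → 5d 14.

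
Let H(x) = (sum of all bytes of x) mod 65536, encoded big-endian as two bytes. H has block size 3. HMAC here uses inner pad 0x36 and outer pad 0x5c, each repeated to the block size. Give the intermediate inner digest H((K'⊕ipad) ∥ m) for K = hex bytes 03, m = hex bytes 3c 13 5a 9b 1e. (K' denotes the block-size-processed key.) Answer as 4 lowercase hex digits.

0203

Key hex bytes 03 is 1 byte ≤ B = 3; zero-pad to 3 bytes: K' = 03 00 00.
K' ⊕ ipad = 35 36 36.
Inner input = 35 36 36 ∥ 3c 13 5a 9b 1e.
Inner hash: sum = 53+54+54+60+19+90+155+30 = 515 → 02 03.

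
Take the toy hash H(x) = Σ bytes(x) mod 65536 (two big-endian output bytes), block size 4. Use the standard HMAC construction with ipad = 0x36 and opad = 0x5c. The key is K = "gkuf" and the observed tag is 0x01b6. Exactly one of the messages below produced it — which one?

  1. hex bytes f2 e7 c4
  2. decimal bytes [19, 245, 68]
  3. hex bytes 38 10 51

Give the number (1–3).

1

Key "gkuf" = 67 6b 75 66 is exactly B = 4 bytes: K' = 67 6b 75 66.
K' ⊕ ipad = 51 5d 43 50; K' ⊕ opad = 3b 37 29 3a.
m1: inner = H(51 5d 43 50 f2 e7 c4) = 03 de; tag = H(3b 37 29 3a 03 de) = 01b6 ← matches
m2: inner = H(51 5d 43 50 13 f5 44) = 02 8d; tag = H(3b 37 29 3a 02 8d) = 0164
m3: inner = H(51 5d 43 50 38 10 51) = 01 da; tag = H(3b 37 29 3a 01 da) = 01b0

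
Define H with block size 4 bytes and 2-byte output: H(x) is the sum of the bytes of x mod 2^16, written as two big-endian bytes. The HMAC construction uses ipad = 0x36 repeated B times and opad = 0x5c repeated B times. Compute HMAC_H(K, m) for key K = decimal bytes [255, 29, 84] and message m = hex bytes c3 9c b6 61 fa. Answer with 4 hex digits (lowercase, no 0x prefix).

0248

Key decimal bytes [255, 29, 84] = ff 1d 54 is 3 bytes ≤ B = 4; zero-pad to 4 bytes: K' = ff 1d 54 00.
K' ⊕ ipad = c9 2b 62 36.  K' ⊕ opad = a3 41 08 5c.
Inner input = (K'⊕ipad) ∥ m = c9 2b 62 36 ∥ c3 9c b6 61 fa.
Inner hash: sum = 201+43+98+54+195+156+182+97+250 = 1276 → 04 fc.
Outer input = (K'⊕opad) ∥ inner = a3 41 08 5c ∥ 04 fc.
Outer hash (tag): sum = 163+65+8+92+4+252 = 584 → 02 48.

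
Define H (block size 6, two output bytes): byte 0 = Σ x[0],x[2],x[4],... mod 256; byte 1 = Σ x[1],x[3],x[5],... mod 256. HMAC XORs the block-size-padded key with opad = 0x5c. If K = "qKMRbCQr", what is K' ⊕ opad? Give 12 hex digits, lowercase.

2d0e5c5c5c5c

Key "qKMRbCQr" = 71 4b 4d 52 62 43 51 72 is 8 bytes > B = 6, so hash it first: H(key) = 71 52, then zero-pad to 6 bytes: K' = 71 52 00 00 00 00.
XOR each byte with 0x5c: 71⊕5c=2d, 52⊕5c=0e, 00⊕5c=5c, 00⊕5c=5c, 00⊕5c=5c, 00⊕5c=5c.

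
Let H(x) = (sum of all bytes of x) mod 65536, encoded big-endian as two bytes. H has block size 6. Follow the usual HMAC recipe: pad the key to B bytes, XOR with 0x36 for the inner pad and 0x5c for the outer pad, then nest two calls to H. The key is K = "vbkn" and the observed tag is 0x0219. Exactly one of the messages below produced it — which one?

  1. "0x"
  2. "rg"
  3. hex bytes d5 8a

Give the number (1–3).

Key "vbkn" = 76 62 6b 6e is 4 bytes ≤ B = 6; zero-pad to 6 bytes: K' = 76 62 6b 6e 00 00.
K' ⊕ ipad = 40 54 5d 58 36 36; K' ⊕ opad = 2a 3e 37 32 5c 5c.
m1: inner = H(40 54 5d 58 36 36 30 78) = 02 5d; tag = H(2a 3e 37 32 5c 5c 02 5d) = 01e8
m2: inner = H(40 54 5d 58 36 36 72 67) = 02 8e; tag = H(2a 3e 37 32 5c 5c 02 8e) = 0219 ← matches
m3: inner = H(40 54 5d 58 36 36 d5 8a) = 03 14; tag = H(2a 3e 37 32 5c 5c 03 14) = 01a0

2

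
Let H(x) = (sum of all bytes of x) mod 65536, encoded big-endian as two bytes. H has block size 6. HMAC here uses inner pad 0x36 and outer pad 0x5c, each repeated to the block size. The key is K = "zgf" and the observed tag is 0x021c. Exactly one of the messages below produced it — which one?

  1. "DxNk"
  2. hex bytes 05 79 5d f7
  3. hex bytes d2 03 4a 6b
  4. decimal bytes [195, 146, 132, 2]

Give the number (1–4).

Key "zgf" = 7a 67 66 is 3 bytes ≤ B = 6; zero-pad to 6 bytes: K' = 7a 67 66 00 00 00.
K' ⊕ ipad = 4c 51 50 36 36 36; K' ⊕ opad = 26 3b 3a 5c 5c 5c.
m1: inner = H(4c 51 50 36 36 36 44 78 4e 6b) = 03 04; tag = H(26 3b 3a 5c 5c 5c 03 04) = 01b6
m2: inner = H(4c 51 50 36 36 36 05 79 5d f7) = 03 61; tag = H(26 3b 3a 5c 5c 5c 03 61) = 0213
m3: inner = H(4c 51 50 36 36 36 d2 03 4a 6b) = 03 19; tag = H(26 3b 3a 5c 5c 5c 03 19) = 01cb
m4: inner = H(4c 51 50 36 36 36 c3 92 84 02) = 03 6a; tag = H(26 3b 3a 5c 5c 5c 03 6a) = 021c ← matches

4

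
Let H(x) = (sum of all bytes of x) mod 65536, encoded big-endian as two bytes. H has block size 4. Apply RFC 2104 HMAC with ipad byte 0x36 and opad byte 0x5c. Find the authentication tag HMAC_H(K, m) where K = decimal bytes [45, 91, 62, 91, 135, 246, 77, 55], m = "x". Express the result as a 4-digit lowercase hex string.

01c3

Key decimal bytes [45, 91, 62, 91, 135, 246, 77, 55] = 2d 5b 3e 5b 87 f6 4d 37 is 8 bytes > B = 4, so hash it first: H(key) = 03 22, then zero-pad to 4 bytes: K' = 03 22 00 00.
K' ⊕ ipad = 35 14 36 36.  K' ⊕ opad = 5f 7e 5c 5c.
Inner input = (K'⊕ipad) ∥ m = 35 14 36 36 ∥ 78.
Inner hash: sum = 53+20+54+54+120 = 301 → 01 2d.
Outer input = (K'⊕opad) ∥ inner = 5f 7e 5c 5c ∥ 01 2d.
Outer hash (tag): sum = 95+126+92+92+1+45 = 451 → 01 c3.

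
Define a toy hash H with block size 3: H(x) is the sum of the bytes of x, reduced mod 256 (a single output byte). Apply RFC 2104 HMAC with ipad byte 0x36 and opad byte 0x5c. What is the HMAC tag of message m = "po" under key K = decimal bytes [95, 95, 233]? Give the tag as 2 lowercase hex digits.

Key decimal bytes [95, 95, 233] = 5f 5f e9 is exactly B = 3 bytes: K' = 5f 5f e9.
K' ⊕ ipad = 69 69 df.  K' ⊕ opad = 03 03 b5.
Inner input = (K'⊕ipad) ∥ m = 69 69 df ∥ 70 6f.
Inner hash: sum = 105+105+223+112+111 = 656; mod 256 = 144 → 90.
Outer input = (K'⊕opad) ∥ inner = 03 03 b5 ∥ 90.
Outer hash (tag): sum = 3+3+181+144 = 331; mod 256 = 75 → 4b.

4b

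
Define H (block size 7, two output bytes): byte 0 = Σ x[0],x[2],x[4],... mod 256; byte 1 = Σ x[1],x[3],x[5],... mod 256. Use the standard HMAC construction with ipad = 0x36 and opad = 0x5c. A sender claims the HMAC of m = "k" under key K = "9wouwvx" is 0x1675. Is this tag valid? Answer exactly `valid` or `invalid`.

valid

Key "9wouwvx" = 39 77 6f 75 77 76 78 is exactly B = 7 bytes: K' = 39 77 6f 75 77 76 78.
K' ⊕ ipad = 0f 41 59 43 41 40 4e; K' ⊕ opad = 65 2b 33 29 2b 2a 24.
Inner hash: even-index sum = 247 mod 256 = 247; odd-index sum = 303 mod 256 = 47 → f7 2f.
Outer hash (recomputed tag): even-index sum = 278 mod 256 = 22; odd-index sum = 373 mod 256 = 117 → 16 75.
Recomputed tag = 1675; claimed = 1675 → match.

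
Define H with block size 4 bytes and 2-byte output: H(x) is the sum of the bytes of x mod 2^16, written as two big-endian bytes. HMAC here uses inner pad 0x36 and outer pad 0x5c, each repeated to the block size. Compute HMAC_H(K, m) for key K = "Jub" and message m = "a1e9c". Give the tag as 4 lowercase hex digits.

01b7

Key "Jub" = 4a 75 62 is 3 bytes ≤ B = 4; zero-pad to 4 bytes: K' = 4a 75 62 00.
K' ⊕ ipad = 7c 43 54 36.  K' ⊕ opad = 16 29 3e 5c.
Inner input = (K'⊕ipad) ∥ m = 7c 43 54 36 ∥ 61 31 65 39 63.
Inner hash: sum = 124+67+84+54+97+49+101+57+99 = 732 → 02 dc.
Outer input = (K'⊕opad) ∥ inner = 16 29 3e 5c ∥ 02 dc.
Outer hash (tag): sum = 22+41+62+92+2+220 = 439 → 01 b7.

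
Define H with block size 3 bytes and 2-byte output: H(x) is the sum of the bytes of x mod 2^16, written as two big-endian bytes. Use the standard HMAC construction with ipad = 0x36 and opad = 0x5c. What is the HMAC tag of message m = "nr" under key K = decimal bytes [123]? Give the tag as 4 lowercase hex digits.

Key decimal bytes [123] = 7b is 1 byte ≤ B = 3; zero-pad to 3 bytes: K' = 7b 00 00.
K' ⊕ ipad = 4d 36 36.  K' ⊕ opad = 27 5c 5c.
Inner input = (K'⊕ipad) ∥ m = 4d 36 36 ∥ 6e 72.
Inner hash: sum = 77+54+54+110+114 = 409 → 01 99.
Outer input = (K'⊕opad) ∥ inner = 27 5c 5c ∥ 01 99.
Outer hash (tag): sum = 39+92+92+1+153 = 377 → 01 79.

0179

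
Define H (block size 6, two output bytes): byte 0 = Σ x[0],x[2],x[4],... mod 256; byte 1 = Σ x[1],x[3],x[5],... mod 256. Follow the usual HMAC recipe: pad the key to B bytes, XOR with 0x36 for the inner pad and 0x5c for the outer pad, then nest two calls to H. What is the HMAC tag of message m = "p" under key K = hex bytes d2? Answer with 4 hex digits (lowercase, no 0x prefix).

Key hex bytes d2 is 1 byte ≤ B = 6; zero-pad to 6 bytes: K' = d2 00 00 00 00 00.
K' ⊕ ipad = e4 36 36 36 36 36.  K' ⊕ opad = 8e 5c 5c 5c 5c 5c.
Inner input = (K'⊕ipad) ∥ m = e4 36 36 36 36 36 ∥ 70.
Inner hash: even-index sum = 448 mod 256 = 192; odd-index sum = 162 mod 256 = 162 → c0 a2.
Outer input = (K'⊕opad) ∥ inner = 8e 5c 5c 5c 5c 5c ∥ c0 a2.
Outer hash (tag): even-index sum = 518 mod 256 = 6; odd-index sum = 438 mod 256 = 182 → 06 b6.

06b6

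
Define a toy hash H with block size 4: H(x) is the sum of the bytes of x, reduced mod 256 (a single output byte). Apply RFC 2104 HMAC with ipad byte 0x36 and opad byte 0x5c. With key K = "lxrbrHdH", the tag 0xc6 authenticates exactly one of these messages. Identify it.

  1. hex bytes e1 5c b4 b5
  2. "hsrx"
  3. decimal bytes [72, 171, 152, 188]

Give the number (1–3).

1

Key "lxrbrHdH" = 6c 78 72 62 72 48 64 48 is 8 bytes > B = 4, so hash it first: H(key) = 1e, then zero-pad to 4 bytes: K' = 1e 00 00 00.
K' ⊕ ipad = 28 36 36 36; K' ⊕ opad = 42 5c 5c 5c.
m1: inner = H(28 36 36 36 e1 5c b4 b5) = 70; tag = H(42 5c 5c 5c 70) = c6 ← matches
m2: inner = H(28 36 36 36 68 73 72 78) = 8f; tag = H(42 5c 5c 5c 8f) = e5
m3: inner = H(28 36 36 36 48 ab 98 bc) = 11; tag = H(42 5c 5c 5c 11) = 67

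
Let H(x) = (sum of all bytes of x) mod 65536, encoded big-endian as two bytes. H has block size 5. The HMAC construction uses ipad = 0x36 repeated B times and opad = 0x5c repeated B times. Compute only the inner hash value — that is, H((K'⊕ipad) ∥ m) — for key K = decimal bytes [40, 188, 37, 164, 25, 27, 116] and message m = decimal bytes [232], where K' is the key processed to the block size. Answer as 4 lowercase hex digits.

0221

Key decimal bytes [40, 188, 37, 164, 25, 27, 116] = 28 bc 25 a4 19 1b 74 is 7 bytes > B = 5, so hash it first: H(key) = 02 55, then zero-pad to 5 bytes: K' = 02 55 00 00 00.
K' ⊕ ipad = 34 63 36 36 36.
Inner input = 34 63 36 36 36 ∥ e8.
Inner hash: sum = 52+99+54+54+54+232 = 545 → 02 21.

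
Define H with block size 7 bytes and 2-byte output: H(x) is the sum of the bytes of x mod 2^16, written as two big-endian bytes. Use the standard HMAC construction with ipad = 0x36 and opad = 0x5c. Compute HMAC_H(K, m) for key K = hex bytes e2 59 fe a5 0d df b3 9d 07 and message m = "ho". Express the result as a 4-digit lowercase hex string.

02d3

Key hex bytes e2 59 fe a5 0d df b3 9d 07 is 9 bytes > B = 7, so hash it first: H(key) = 05 21, then zero-pad to 7 bytes: K' = 05 21 00 00 00 00 00.
K' ⊕ ipad = 33 17 36 36 36 36 36.  K' ⊕ opad = 59 7d 5c 5c 5c 5c 5c.
Inner input = (K'⊕ipad) ∥ m = 33 17 36 36 36 36 36 ∥ 68 6f.
Inner hash: sum = 51+23+54+54+54+54+54+104+111 = 559 → 02 2f.
Outer input = (K'⊕opad) ∥ inner = 59 7d 5c 5c 5c 5c 5c ∥ 02 2f.
Outer hash (tag): sum = 89+125+92+92+92+92+92+2+47 = 723 → 02 d3.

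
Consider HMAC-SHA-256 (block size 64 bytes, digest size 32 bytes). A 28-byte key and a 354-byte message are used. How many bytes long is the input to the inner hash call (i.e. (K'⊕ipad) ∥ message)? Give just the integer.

418

Key is 28 ≤ 64 bytes, zero-padded: |K'| = 64.
Inner input = (K'⊕ipad) ∥ m → 64 + 354 = 418 bytes.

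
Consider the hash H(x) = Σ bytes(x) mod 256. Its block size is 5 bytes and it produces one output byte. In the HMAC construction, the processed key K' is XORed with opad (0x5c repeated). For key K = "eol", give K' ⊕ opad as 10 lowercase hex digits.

Key "eol" = 65 6f 6c is 3 bytes ≤ B = 5; zero-pad to 5 bytes: K' = 65 6f 6c 00 00.
XOR each byte with 0x5c: 65⊕5c=39, 6f⊕5c=33, 6c⊕5c=30, 00⊕5c=5c, 00⊕5c=5c.

3933305c5c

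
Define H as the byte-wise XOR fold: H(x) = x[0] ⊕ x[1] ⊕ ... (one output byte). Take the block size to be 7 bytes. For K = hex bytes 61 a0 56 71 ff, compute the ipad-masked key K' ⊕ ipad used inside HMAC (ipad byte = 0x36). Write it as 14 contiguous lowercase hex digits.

Key hex bytes 61 a0 56 71 ff is 5 bytes ≤ B = 7; zero-pad to 7 bytes: K' = 61 a0 56 71 ff 00 00.
XOR each byte with 0x36: 61⊕36=57, a0⊕36=96, 56⊕36=60, 71⊕36=47, ff⊕36=c9, 00⊕36=36, 00⊕36=36.

57966047c93636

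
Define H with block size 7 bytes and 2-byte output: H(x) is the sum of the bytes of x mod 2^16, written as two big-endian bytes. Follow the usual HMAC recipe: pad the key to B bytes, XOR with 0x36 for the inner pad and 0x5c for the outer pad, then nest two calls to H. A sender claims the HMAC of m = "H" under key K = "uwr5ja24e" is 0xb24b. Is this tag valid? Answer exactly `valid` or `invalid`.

invalid

Key "uwr5ja24e" = 75 77 72 35 6a 61 32 34 65 is 9 bytes > B = 7, so hash it first: H(key) = 03 29, then zero-pad to 7 bytes: K' = 03 29 00 00 00 00 00.
K' ⊕ ipad = 35 1f 36 36 36 36 36; K' ⊕ opad = 5f 75 5c 5c 5c 5c 5c.
Inner hash: sum = 53+31+54+54+54+54+54+72 = 426 → 01 aa.
Outer hash (recomputed tag): sum = 95+117+92+92+92+92+92+1+170 = 843 → 03 4b.
Recomputed tag = 034b; claimed = b24b → mismatch.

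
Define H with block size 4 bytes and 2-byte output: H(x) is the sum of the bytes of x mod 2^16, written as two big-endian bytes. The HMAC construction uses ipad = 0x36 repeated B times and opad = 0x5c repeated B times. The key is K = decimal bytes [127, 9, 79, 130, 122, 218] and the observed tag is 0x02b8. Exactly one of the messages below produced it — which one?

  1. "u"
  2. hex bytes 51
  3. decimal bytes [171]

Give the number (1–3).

Key decimal bytes [127, 9, 79, 130, 122, 218] = 7f 09 4f 82 7a da is 6 bytes > B = 4, so hash it first: H(key) = 02 ad, then zero-pad to 4 bytes: K' = 02 ad 00 00.
K' ⊕ ipad = 34 9b 36 36; K' ⊕ opad = 5e f1 5c 5c.
m1: inner = H(34 9b 36 36 75) = 01 b0; tag = H(5e f1 5c 5c 01 b0) = 02b8 ← matches
m2: inner = H(34 9b 36 36 51) = 01 8c; tag = H(5e f1 5c 5c 01 8c) = 0294
m3: inner = H(34 9b 36 36 ab) = 01 e6; tag = H(5e f1 5c 5c 01 e6) = 02ee

1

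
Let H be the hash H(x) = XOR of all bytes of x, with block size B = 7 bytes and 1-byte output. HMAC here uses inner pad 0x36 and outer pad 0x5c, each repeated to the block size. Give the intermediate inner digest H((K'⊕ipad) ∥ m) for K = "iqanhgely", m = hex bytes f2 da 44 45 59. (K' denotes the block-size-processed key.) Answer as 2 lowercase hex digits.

Key "iqanhgely" = 69 71 61 6e 68 67 65 6c 79 is 9 bytes > B = 7, so hash it first: H(key) = 68, then zero-pad to 7 bytes: K' = 68 00 00 00 00 00 00.
K' ⊕ ipad = 5e 36 36 36 36 36 36.
Inner input = 5e 36 36 36 36 36 36 ∥ f2 da 44 45 59.
Inner hash: XOR 5e⊕36⊕36⊕36⊕36⊕36⊕36⊕f2⊕da⊕44⊕45⊕59 = 2e.

2e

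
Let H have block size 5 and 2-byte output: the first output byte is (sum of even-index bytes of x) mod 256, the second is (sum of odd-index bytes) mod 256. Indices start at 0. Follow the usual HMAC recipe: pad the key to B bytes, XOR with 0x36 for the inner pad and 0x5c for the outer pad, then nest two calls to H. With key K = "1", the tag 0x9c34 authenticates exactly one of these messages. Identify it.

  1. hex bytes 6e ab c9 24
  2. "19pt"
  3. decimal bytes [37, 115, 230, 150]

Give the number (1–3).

3

Key "1" = 31 is 1 byte ≤ B = 5; zero-pad to 5 bytes: K' = 31 00 00 00 00.
K' ⊕ ipad = 07 36 36 36 36; K' ⊕ opad = 6d 5c 5c 5c 5c.
m1: inner = H(07 36 36 36 36 6e ab c9 24) = 42 a3; tag = H(6d 5c 5c 5c 5c 42 a3) = c8fa
m2: inner = H(07 36 36 36 36 31 39 70 74) = 20 0d; tag = H(6d 5c 5c 5c 5c 20 0d) = 32d8
m3: inner = H(07 36 36 36 36 25 73 e6 96) = 7c 77; tag = H(6d 5c 5c 5c 5c 7c 77) = 9c34 ← matches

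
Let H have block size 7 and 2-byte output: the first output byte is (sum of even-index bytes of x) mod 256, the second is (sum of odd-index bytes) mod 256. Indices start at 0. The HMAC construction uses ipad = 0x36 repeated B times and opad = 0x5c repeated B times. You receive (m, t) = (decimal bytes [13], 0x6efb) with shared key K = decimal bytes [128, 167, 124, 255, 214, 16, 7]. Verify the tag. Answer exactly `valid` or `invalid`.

Key decimal bytes [128, 167, 124, 255, 214, 16, 7] = 80 a7 7c ff d6 10 07 is exactly B = 7 bytes: K' = 80 a7 7c ff d6 10 07.
K' ⊕ ipad = b6 91 4a c9 e0 26 31; K' ⊕ opad = dc fb 20 a3 8a 4c 5b.
Inner hash: even-index sum = 529 mod 256 = 17; odd-index sum = 397 mod 256 = 141 → 11 8d.
Outer hash (recomputed tag): even-index sum = 622 mod 256 = 110; odd-index sum = 507 mod 256 = 251 → 6e fb.
Recomputed tag = 6efb; claimed = 6efb → match.

valid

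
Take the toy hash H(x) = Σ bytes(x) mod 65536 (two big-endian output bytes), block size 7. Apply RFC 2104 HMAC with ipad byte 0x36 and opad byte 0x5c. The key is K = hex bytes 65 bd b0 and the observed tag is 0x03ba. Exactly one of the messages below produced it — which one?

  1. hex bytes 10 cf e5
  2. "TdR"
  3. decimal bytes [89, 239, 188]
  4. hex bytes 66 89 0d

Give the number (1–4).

3

Key hex bytes 65 bd b0 is 3 bytes ≤ B = 7; zero-pad to 7 bytes: K' = 65 bd b0 00 00 00 00.
K' ⊕ ipad = 53 8b 86 36 36 36 36; K' ⊕ opad = 39 e1 ec 5c 5c 5c 5c.
m1: inner = H(53 8b 86 36 36 36 36 10 cf e5) = 04 00; tag = H(39 e1 ec 5c 5c 5c 5c 04 00) = 037a
m2: inner = H(53 8b 86 36 36 36 36 54 64 52) = 03 46; tag = H(39 e1 ec 5c 5c 5c 5c 03 46) = 03bf
m3: inner = H(53 8b 86 36 36 36 36 59 ef bc) = 04 40; tag = H(39 e1 ec 5c 5c 5c 5c 04 40) = 03ba ← matches
m4: inner = H(53 8b 86 36 36 36 36 66 89 0d) = 03 38; tag = H(39 e1 ec 5c 5c 5c 5c 03 38) = 03b1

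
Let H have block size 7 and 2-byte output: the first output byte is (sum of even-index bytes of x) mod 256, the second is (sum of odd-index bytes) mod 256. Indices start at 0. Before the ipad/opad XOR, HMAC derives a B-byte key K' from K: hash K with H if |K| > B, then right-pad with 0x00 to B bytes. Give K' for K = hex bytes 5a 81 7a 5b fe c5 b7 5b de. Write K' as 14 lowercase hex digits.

|K| = 9 > B = 7, so first hash the key.
H(K): even-index sum = 871 mod 256 = 103; odd-index sum = 508 mod 256 = 252 → 67 fc.
Zero-pad H(K) = 67 fc to 7 bytes: K' = 67 fc 00 00 00 00 00.

67fc0000000000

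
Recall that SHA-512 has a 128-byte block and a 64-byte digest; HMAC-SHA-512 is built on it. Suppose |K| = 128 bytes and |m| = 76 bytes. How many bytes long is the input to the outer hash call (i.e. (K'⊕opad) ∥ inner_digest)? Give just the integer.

192

Key is 128 ≤ 128 bytes, zero-padded: |K'| = 128.
Outer input = (K'⊕opad) ∥ H(inner) → 128 + 64 = 192 bytes.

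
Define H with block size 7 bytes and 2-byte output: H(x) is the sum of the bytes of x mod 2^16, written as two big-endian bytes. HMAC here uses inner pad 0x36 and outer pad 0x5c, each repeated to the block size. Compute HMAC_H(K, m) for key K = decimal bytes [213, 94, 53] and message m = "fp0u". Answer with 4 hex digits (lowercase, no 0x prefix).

Key decimal bytes [213, 94, 53] = d5 5e 35 is 3 bytes ≤ B = 7; zero-pad to 7 bytes: K' = d5 5e 35 00 00 00 00.
K' ⊕ ipad = e3 68 03 36 36 36 36.  K' ⊕ opad = 89 02 69 5c 5c 5c 5c.
Inner input = (K'⊕ipad) ∥ m = e3 68 03 36 36 36 36 ∥ 66 70 30 75.
Inner hash: sum = 227+104+3+54+54+54+54+102+112+48+117 = 929 → 03 a1.
Outer input = (K'⊕opad) ∥ inner = 89 02 69 5c 5c 5c 5c ∥ 03 a1.
Outer hash (tag): sum = 137+2+105+92+92+92+92+3+161 = 776 → 03 08.

0308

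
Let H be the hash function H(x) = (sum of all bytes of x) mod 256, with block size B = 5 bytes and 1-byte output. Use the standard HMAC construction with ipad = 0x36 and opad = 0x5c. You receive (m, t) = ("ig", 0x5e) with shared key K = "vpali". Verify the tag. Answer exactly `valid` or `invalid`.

Key "vpali" = 76 70 61 6c 69 is exactly B = 5 bytes: K' = 76 70 61 6c 69.
K' ⊕ ipad = 40 46 57 5a 5f; K' ⊕ opad = 2a 2c 3d 30 35.
Inner hash: sum = 64+70+87+90+95+105+103 = 614; mod 256 = 102 → 66.
Outer hash (recomputed tag): sum = 42+44+61+48+53+102 = 350; mod 256 = 94 → 5e.
Recomputed tag = 5e; claimed = 5e → match.

valid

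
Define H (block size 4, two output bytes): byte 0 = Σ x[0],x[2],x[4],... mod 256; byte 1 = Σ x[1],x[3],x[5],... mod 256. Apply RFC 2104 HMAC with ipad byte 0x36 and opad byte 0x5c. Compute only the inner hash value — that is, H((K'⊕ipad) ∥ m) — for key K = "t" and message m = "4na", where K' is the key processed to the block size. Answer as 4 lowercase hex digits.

0dda

Key "t" = 74 is 1 byte ≤ B = 4; zero-pad to 4 bytes: K' = 74 00 00 00.
K' ⊕ ipad = 42 36 36 36.
Inner input = 42 36 36 36 ∥ 34 6e 61.
Inner hash: even-index sum = 269 mod 256 = 13; odd-index sum = 218 mod 256 = 218 → 0d da.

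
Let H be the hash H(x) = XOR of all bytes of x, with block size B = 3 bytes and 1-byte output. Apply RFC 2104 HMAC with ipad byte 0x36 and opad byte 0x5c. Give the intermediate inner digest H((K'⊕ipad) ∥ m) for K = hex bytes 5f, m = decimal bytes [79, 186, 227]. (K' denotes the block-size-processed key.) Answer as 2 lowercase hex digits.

7f

Key hex bytes 5f is 1 byte ≤ B = 3; zero-pad to 3 bytes: K' = 5f 00 00.
K' ⊕ ipad = 69 36 36.
Inner input = 69 36 36 ∥ 4f ba e3.
Inner hash: XOR 69⊕36⊕36⊕4f⊕ba⊕e3 = 7f.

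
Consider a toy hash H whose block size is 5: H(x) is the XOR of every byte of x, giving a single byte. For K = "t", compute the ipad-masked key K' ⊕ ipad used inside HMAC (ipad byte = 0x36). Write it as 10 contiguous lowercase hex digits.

4236363636

Key "t" = 74 is 1 byte ≤ B = 5; zero-pad to 5 bytes: K' = 74 00 00 00 00.
XOR each byte with 0x36: 74⊕36=42, 00⊕36=36, 00⊕36=36, 00⊕36=36, 00⊕36=36.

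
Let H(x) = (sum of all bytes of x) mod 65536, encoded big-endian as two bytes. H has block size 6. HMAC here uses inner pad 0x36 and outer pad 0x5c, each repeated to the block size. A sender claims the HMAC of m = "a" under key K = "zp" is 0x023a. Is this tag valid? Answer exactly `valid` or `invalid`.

invalid

Key "zp" = 7a 70 is 2 bytes ≤ B = 6; zero-pad to 6 bytes: K' = 7a 70 00 00 00 00.
K' ⊕ ipad = 4c 46 36 36 36 36; K' ⊕ opad = 26 2c 5c 5c 5c 5c.
Inner hash: sum = 76+70+54+54+54+54+97 = 459 → 01 cb.
Outer hash (recomputed tag): sum = 38+44+92+92+92+92+1+203 = 654 → 02 8e.
Recomputed tag = 028e; claimed = 023a → mismatch.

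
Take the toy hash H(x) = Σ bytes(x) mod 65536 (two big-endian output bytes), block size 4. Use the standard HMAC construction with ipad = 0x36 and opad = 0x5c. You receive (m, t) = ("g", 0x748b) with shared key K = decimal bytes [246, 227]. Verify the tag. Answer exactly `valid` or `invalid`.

Key decimal bytes [246, 227] = f6 e3 is 2 bytes ≤ B = 4; zero-pad to 4 bytes: K' = f6 e3 00 00.
K' ⊕ ipad = c0 d5 36 36; K' ⊕ opad = aa bf 5c 5c.
Inner hash: sum = 192+213+54+54+103 = 616 → 02 68.
Outer hash (recomputed tag): sum = 170+191+92+92+2+104 = 651 → 02 8b.
Recomputed tag = 028b; claimed = 748b → mismatch.

invalid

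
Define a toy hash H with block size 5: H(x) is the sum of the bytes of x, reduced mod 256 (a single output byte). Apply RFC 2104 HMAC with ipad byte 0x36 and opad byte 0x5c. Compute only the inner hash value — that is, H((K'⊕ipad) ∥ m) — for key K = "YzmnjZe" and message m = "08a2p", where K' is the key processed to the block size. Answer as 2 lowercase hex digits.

Key "YzmnjZe" = 59 7a 6d 6e 6a 5a 65 is 7 bytes > B = 5, so hash it first: H(key) = d7, then zero-pad to 5 bytes: K' = d7 00 00 00 00.
K' ⊕ ipad = e1 36 36 36 36.
Inner input = e1 36 36 36 36 ∥ 30 38 61 32 70.
Inner hash: sum = 225+54+54+54+54+48+56+97+50+112 = 804; mod 256 = 36 → 24.

24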